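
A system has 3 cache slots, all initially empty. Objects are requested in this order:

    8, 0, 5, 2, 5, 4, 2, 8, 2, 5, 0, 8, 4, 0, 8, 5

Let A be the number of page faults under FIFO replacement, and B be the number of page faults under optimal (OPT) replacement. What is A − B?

Under FIFO: F F F F . F . F . F F . F . F F → 11 faults.
Under OPT: F F F F . F . . . F F . . . . F → 8 faults.
A − B = 11 − 8 = 3.

3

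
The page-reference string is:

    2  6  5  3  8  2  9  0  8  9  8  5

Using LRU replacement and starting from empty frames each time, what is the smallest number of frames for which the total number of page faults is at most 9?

f=1: 12 faults
f=2: 11 faults
f=3: 10 faults
f=4: 9 faults
f=5: 8 faults
f=6: 7 faults
f=7: 7 faults
Smallest f with faults ≤ 9 is 4.

4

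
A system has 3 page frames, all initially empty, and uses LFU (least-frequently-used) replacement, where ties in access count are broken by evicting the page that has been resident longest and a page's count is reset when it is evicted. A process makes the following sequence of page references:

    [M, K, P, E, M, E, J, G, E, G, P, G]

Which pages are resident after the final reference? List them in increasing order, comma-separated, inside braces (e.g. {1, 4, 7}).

{E, G, P}

M → miss, frames [M]
K → miss, frames [M, K]
P → miss, frames [M, K, P]
E → miss, evict M, frames [K, P, E]
M → miss, evict K, frames [P, E, M]
E → hit
J → miss, evict P, frames [E, M, J]
G → miss, evict M, frames [E, J, G]
E → hit
G → hit
P → miss, evict J, frames [E, G, P]
G → hit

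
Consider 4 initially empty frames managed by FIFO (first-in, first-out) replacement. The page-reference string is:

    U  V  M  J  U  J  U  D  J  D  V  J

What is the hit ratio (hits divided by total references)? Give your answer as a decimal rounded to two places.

U: miss, frames [U]
V: miss, frames [U, V]
M: miss, frames [U, V, M]
J: miss, frames [U, V, M, J]
U: hit
J: hit
U: hit
D: miss, evict U, frames [V, M, J, D]
J: hit
D: hit
V: hit
J: hit
Hits: 7 of 12 references → 7/12 = 0.5833.

0.58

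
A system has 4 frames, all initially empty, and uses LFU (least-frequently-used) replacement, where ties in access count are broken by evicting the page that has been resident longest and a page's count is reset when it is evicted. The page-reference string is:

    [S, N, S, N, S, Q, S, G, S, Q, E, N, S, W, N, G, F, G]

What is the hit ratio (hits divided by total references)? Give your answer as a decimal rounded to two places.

0.50

S: miss, frames (S)
N: miss, frames (S N)
S: hit
N: hit
S: hit
Q: miss, frames (S N Q)
S: hit
G: miss, frames (S N Q G)
S: hit
Q: hit
E: miss, evict G, frames (S N Q E)
N: hit
S: hit
W: miss, evict E, frames (S N Q W)
N: hit
G: miss, evict W, frames (S N Q G)
F: miss, evict G, frames (S N Q F)
G: miss, evict F, frames (S N Q G)
Hits: 9 of 18 references → 9/18 = 0.5000.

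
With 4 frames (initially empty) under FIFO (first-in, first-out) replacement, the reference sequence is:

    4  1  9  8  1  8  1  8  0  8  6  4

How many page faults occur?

7

4 → fault, frames {4}
1 → fault, frames {4,1}
9 → fault, frames {4,1,9}
8 → fault, frames {4,1,9,8}
1 → hit
8 → hit
1 → hit
8 → hit
0 → fault, evict 4, frames {1,9,8,0}
8 → hit
6 → fault, evict 1, frames {9,8,0,6}
4 → fault, evict 9, frames {8,0,6,4}
Page faults: 7.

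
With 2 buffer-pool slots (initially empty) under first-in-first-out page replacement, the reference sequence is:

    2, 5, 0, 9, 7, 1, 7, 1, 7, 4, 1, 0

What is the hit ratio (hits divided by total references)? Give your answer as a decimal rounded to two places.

0.33

2: miss, frames (2)
5: miss, frames (2 5)
0: miss, evict 2, frames (5 0)
9: miss, evict 5, frames (0 9)
7: miss, evict 0, frames (9 7)
1: miss, evict 9, frames (7 1)
7: hit
1: hit
7: hit
4: miss, evict 7, frames (1 4)
1: hit
0: miss, evict 1, frames (4 0)
Hits: 4 of 12 references → 4/12 = 0.3333.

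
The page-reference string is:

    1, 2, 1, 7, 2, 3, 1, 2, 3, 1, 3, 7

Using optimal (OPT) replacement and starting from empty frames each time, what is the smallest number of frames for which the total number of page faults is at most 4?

f=1: 12 faults
f=2: 7 faults
f=3: 5 faults
f=4: 4 faults
Smallest f with faults ≤ 4 is 4.

4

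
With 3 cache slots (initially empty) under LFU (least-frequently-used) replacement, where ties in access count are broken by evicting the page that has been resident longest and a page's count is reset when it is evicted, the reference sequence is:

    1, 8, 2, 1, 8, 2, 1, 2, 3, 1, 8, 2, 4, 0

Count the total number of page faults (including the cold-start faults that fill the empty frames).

1 -> fault, frames [1]
8 -> fault, frames [1, 8]
2 -> fault, frames [1, 8, 2]
1 -> hit
8 -> hit
2 -> hit
1 -> hit
2 -> hit
3 -> fault, evict 8, frames [1, 2, 3]
1 -> hit
8 -> fault, evict 3, frames [1, 2, 8]
2 -> hit
4 -> fault, evict 8, frames [1, 2, 4]
0 -> fault, evict 4, frames [1, 2, 0]
Page faults: 7.

7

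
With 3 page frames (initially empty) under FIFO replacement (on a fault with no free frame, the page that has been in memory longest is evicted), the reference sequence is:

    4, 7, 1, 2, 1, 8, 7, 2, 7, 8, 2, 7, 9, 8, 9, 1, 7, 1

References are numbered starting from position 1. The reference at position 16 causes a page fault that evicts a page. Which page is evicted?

pos 1: 4: miss, frames [4]
pos 2: 7: miss, frames [4, 7]
pos 3: 1: miss, frames [4, 7, 1]
pos 4: 2: miss, evict 4, frames [7, 1, 2]
pos 5: 1: hit
pos 6: 8: miss, evict 7, frames [1, 2, 8]
pos 7: 7: miss, evict 1, frames [2, 8, 7]
pos 8: 2: hit
pos 9: 7: hit
pos 10: 8: hit
pos 11: 2: hit
pos 12: 7: hit
pos 13: 9: miss, evict 2, frames [8, 7, 9]
pos 14: 8: hit
pos 15: 9: hit
pos 16: 1: miss, evict 8, frames [7, 9, 1]
At position 16, page 8 is evicted.

8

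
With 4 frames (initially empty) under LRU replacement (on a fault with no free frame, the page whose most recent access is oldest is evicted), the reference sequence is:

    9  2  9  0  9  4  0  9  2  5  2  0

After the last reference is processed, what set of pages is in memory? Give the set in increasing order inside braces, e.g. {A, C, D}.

{0, 2, 5, 9}

9 → fault, frames {9}
2 → fault, frames {9,2}
9 → hit
0 → fault, frames {2,9,0}
9 → hit
4 → fault, frames {2,0,9,4}
0 → hit
9 → hit
2 → hit
5 → fault, evict 4, frames {0,9,2,5}
2 → hit
0 → hit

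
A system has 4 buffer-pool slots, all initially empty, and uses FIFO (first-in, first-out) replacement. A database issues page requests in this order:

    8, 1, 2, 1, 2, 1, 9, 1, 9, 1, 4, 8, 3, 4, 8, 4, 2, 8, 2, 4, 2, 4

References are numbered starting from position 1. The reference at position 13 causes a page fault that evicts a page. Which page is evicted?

2

pos 1: 8 -> fault, frames {8}
pos 2: 1 -> fault, frames {8,1}
pos 3: 2 -> fault, frames {8,1,2}
pos 4: 1 -> hit
pos 5: 2 -> hit
pos 6: 1 -> hit
pos 7: 9 -> fault, frames {8,1,2,9}
pos 8: 1 -> hit
pos 9: 9 -> hit
pos 10: 1 -> hit
pos 11: 4 -> fault, evict 8, frames {1,2,9,4}
pos 12: 8 -> fault, evict 1, frames {2,9,4,8}
pos 13: 3 -> fault, evict 2, frames {9,4,8,3}
At position 13, page 2 is evicted.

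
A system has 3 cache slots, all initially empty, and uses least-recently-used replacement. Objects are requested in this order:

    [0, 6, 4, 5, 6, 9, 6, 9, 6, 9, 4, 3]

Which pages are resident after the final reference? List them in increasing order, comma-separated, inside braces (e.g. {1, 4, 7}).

0 → miss, frames [0]
6 → miss, frames [0, 6]
4 → miss, frames [0, 6, 4]
5 → miss, evict 0, frames [6, 4, 5]
6 → hit
9 → miss, evict 4, frames [5, 6, 9]
6 → hit
9 → hit
6 → hit
9 → hit
4 → miss, evict 5, frames [6, 9, 4]
3 → miss, evict 6, frames [9, 4, 3]

{3, 4, 9}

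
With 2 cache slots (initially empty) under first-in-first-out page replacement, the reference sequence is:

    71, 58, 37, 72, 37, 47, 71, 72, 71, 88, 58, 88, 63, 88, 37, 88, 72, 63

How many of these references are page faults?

14

71 → fault, frames [71]
58 → fault, frames [71, 58]
37 → fault, evict 71, frames [58, 37]
72 → fault, evict 58, frames [37, 72]
37 → hit
47 → fault, evict 37, frames [72, 47]
71 → fault, evict 72, frames [47, 71]
72 → fault, evict 47, frames [71, 72]
71 → hit
88 → fault, evict 71, frames [72, 88]
58 → fault, evict 72, frames [88, 58]
88 → hit
63 → fault, evict 88, frames [58, 63]
88 → fault, evict 58, frames [63, 88]
37 → fault, evict 63, frames [88, 37]
88 → hit
72 → fault, evict 88, frames [37, 72]
63 → fault, evict 37, frames [72, 63]
Page faults: 14.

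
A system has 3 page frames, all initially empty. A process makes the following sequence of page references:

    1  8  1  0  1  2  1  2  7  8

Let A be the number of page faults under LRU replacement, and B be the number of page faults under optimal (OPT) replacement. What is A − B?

1

Under LRU: F F . F . F . . F F → 6 faults.
Under OPT: F F . F . F . . F . → 5 faults.
A − B = 6 − 5 = 1.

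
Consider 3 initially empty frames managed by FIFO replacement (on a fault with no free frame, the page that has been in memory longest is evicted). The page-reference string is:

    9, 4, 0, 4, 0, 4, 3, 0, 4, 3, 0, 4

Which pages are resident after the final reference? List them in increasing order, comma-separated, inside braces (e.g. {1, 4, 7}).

9 -> fault, frames {9}
4 -> fault, frames {9,4}
0 -> fault, frames {9,4,0}
4 -> hit
0 -> hit
4 -> hit
3 -> fault, evict 9, frames {4,0,3}
0 -> hit
4 -> hit
3 -> hit
0 -> hit
4 -> hit

{0, 3, 4}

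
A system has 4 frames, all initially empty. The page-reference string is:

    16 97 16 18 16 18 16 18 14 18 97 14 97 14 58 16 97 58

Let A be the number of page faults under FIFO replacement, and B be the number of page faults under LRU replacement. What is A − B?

1

Under FIFO: F F . F . . . . F . . . . . F F F . → 7 faults.
Under LRU: F F . F . . . . F . . . . . F F . . → 6 faults.
A − B = 7 − 6 = 1.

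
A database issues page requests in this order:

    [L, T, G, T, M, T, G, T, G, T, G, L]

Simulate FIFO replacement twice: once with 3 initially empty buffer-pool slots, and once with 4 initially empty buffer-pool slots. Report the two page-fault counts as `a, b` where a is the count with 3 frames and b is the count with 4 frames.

3 frames: F F F . F . . . . . . F → 5 faults.
4 frames: F F F . F . . . . . . . → 4 faults.
4 < 5: adding a frame reduced faults, as is typical.

5, 4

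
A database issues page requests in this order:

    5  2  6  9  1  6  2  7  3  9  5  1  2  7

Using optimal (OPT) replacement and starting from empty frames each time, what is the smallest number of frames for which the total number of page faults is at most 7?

6

f=1: 14 faults
f=2: 12 faults
f=3: 10 faults
f=4: 9 faults
f=5: 8 faults
f=6: 7 faults
f=7: 7 faults
Smallest f with faults ≤ 7 is 6.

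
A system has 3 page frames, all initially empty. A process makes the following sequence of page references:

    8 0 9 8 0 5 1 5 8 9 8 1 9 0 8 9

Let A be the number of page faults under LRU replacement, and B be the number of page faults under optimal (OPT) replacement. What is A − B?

3

Under LRU: F F F . . F F . F F . F . F F . → 10 faults.
Under OPT: F F F . . F F . . F . . . F . . → 7 faults.
A − B = 10 − 7 = 3.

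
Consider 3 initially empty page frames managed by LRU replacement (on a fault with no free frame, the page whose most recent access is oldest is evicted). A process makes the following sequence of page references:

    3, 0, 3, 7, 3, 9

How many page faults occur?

4

3 → fault, frames [3]
0 → fault, frames [3, 0]
3 → hit
7 → fault, frames [0, 3, 7]
3 → hit
9 → fault, evict 0, frames [7, 3, 9]
Page faults: 4.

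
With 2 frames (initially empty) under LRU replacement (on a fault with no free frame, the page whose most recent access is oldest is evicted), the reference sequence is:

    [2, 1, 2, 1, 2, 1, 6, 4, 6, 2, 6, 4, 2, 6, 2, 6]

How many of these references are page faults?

2: miss, frames [2]
1: miss, frames [2, 1]
2: hit
1: hit
2: hit
1: hit
6: miss, evict 2, frames [1, 6]
4: miss, evict 1, frames [6, 4]
6: hit
2: miss, evict 4, frames [6, 2]
6: hit
4: miss, evict 2, frames [6, 4]
2: miss, evict 6, frames [4, 2]
6: miss, evict 4, frames [2, 6]
2: hit
6: hit
Page faults: 8.

8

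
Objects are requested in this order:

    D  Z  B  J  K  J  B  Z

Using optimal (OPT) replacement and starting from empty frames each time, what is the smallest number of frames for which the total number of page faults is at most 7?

f=1: 8 faults
f=2: 7 faults
f=3: 6 faults
f=4: 5 faults
f=5: 5 faults
Smallest f with faults ≤ 7 is 2.

2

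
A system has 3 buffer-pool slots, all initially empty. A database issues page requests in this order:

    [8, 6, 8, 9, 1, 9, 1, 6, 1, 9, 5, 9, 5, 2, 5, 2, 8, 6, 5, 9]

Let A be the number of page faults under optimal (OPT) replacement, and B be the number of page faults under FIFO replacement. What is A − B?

-2

Under OPT: F F . F F . . . . . F . . F . . F . . F → 8 faults.
Under FIFO: F F . F F . . . . . F . . F . . F F F F → 10 faults.
A − B = 8 − 10 = -2.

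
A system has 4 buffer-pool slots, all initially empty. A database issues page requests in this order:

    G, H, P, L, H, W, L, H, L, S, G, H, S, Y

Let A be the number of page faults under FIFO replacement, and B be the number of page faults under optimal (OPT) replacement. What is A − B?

2

Under FIFO: F F F F . F . . . F F F . F → 9 faults.
Under OPT: F F F F . F . . . F . . . F → 7 faults.
A − B = 9 − 7 = 2.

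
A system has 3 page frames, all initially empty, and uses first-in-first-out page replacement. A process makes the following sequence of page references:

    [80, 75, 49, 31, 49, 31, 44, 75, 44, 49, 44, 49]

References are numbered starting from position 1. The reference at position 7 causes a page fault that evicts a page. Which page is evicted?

75

pos 1: 80 -> miss, frames (80)
pos 2: 75 -> miss, frames (80 75)
pos 3: 49 -> miss, frames (80 75 49)
pos 4: 31 -> miss, evict 80, frames (75 49 31)
pos 5: 49 -> hit
pos 6: 31 -> hit
pos 7: 44 -> miss, evict 75, frames (49 31 44)
At position 7, page 75 is evicted.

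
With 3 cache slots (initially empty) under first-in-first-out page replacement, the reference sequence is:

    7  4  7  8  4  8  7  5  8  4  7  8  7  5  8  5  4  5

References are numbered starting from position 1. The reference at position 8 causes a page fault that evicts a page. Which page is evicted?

7

pos 1: 7 → fault, frames [7]
pos 2: 4 → fault, frames [7, 4]
pos 3: 7 → hit
pos 4: 8 → fault, frames [7, 4, 8]
pos 5: 4 → hit
pos 6: 8 → hit
pos 7: 7 → hit
pos 8: 5 → fault, evict 7, frames [4, 8, 5]
At position 8, page 7 is evicted.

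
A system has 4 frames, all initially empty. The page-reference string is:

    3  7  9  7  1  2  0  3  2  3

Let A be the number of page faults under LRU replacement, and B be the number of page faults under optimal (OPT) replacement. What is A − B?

Under LRU: F F F . F F F F . . → 7 faults.
Under OPT: F F F . F F F . . . → 6 faults.
A − B = 7 − 6 = 1.

1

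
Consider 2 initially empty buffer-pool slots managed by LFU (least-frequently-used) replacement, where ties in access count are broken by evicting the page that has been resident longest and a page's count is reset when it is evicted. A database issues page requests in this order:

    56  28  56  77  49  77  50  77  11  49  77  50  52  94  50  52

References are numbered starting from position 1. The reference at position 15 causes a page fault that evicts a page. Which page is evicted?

pos 1: 56 → fault, frames (56)
pos 2: 28 → fault, frames (56 28)
pos 3: 56 → hit
pos 4: 77 → fault, evict 28, frames (56 77)
pos 5: 49 → fault, evict 77, frames (56 49)
pos 6: 77 → fault, evict 49, frames (56 77)
pos 7: 50 → fault, evict 77, frames (56 50)
pos 8: 77 → fault, evict 50, frames (56 77)
pos 9: 11 → fault, evict 77, frames (56 11)
pos 10: 49 → fault, evict 11, frames (56 49)
pos 11: 77 → fault, evict 49, frames (56 77)
pos 12: 50 → fault, evict 77, frames (56 50)
pos 13: 52 → fault, evict 50, frames (56 52)
pos 14: 94 → fault, evict 52, frames (56 94)
pos 15: 50 → fault, evict 94, frames (56 50)
At position 15, page 94 is evicted.

94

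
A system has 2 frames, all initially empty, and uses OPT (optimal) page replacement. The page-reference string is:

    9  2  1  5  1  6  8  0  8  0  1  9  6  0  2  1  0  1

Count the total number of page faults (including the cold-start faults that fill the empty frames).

12

9 → miss, frames (9)
2 → miss, frames (9 2)
1 → miss, evict 2, frames (9 1)
5 → miss, evict 9, frames (1 5)
1 → hit
6 → miss, evict 5, frames (1 6)
8 → miss, evict 6, frames (1 8)
0 → miss, evict 1, frames (8 0)
8 → hit
0 → hit
1 → miss, evict 8, frames (0 1)
9 → miss, evict 1, frames (0 9)
6 → miss, evict 9, frames (0 6)
0 → hit
2 → miss, evict 6, frames (0 2)
1 → miss, evict 2, frames (0 1)
0 → hit
1 → hit
Page faults: 12.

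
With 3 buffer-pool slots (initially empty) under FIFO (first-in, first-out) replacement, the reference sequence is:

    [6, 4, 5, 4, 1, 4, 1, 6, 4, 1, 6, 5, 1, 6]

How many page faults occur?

6 → miss, frames (6)
4 → miss, frames (6 4)
5 → miss, frames (6 4 5)
4 → hit
1 → miss, evict 6, frames (4 5 1)
4 → hit
1 → hit
6 → miss, evict 4, frames (5 1 6)
4 → miss, evict 5, frames (1 6 4)
1 → hit
6 → hit
5 → miss, evict 1, frames (6 4 5)
1 → miss, evict 6, frames (4 5 1)
6 → miss, evict 4, frames (5 1 6)
Page faults: 9.

9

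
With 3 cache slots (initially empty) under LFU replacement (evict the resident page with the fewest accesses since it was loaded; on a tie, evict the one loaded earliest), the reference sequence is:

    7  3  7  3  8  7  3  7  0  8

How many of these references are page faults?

5

7 → fault, frames [7]
3 → fault, frames [7, 3]
7 → hit
3 → hit
8 → fault, frames [7, 3, 8]
7 → hit
3 → hit
7 → hit
0 → fault, evict 8, frames [7, 3, 0]
8 → fault, evict 0, frames [7, 3, 8]
Page faults: 5.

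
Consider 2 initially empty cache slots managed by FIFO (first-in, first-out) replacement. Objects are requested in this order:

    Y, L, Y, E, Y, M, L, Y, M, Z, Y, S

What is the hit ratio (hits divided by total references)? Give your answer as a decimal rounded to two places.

Y → fault, frames [Y]
L → fault, frames [Y, L]
Y → hit
E → fault, evict Y, frames [L, E]
Y → fault, evict L, frames [E, Y]
M → fault, evict E, frames [Y, M]
L → fault, evict Y, frames [M, L]
Y → fault, evict M, frames [L, Y]
M → fault, evict L, frames [Y, M]
Z → fault, evict Y, frames [M, Z]
Y → fault, evict M, frames [Z, Y]
S → fault, evict Z, frames [Y, S]
Hits: 1 of 12 references → 1/12 = 0.0833.

0.08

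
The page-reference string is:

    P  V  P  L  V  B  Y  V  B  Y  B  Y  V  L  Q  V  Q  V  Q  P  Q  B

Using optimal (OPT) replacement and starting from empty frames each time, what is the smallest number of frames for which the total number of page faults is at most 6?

f=1: 22 faults
f=2: 11 faults
f=3: 8 faults
f=4: 7 faults
f=5: 6 faults
f=6: 6 faults
Smallest f with faults ≤ 6 is 5.

5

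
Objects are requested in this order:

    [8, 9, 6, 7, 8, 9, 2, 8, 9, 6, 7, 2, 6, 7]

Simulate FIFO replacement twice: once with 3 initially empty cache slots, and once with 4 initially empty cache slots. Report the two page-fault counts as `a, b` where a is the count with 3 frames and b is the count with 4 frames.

9, 10

3 frames: F F F F F F F . . F F . . . → 9 faults.
4 frames: F F F F . . F F F F F F . . → 10 faults.
10 > 9: adding a frame increased faults — Belady's anomaly.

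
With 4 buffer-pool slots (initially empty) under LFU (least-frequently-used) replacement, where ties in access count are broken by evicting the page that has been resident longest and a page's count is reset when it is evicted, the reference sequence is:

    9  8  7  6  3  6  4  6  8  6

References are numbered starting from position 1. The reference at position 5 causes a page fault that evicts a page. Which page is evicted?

9

pos 1: 9: fault, frames {9}
pos 2: 8: fault, frames {9,8}
pos 3: 7: fault, frames {9,8,7}
pos 4: 6: fault, frames {9,8,7,6}
pos 5: 3: fault, evict 9, frames {8,7,6,3}
At position 5, page 9 is evicted.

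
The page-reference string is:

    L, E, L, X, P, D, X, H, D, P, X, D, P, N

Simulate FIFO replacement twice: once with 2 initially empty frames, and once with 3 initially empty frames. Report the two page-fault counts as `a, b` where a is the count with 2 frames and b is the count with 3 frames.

2 frames: F F . F F F F F F F F F F F → 13 faults.
3 frames: F F . F F F . F . . F . F F → 9 faults.
9 < 13: adding a frame reduced faults, as is typical.

13, 9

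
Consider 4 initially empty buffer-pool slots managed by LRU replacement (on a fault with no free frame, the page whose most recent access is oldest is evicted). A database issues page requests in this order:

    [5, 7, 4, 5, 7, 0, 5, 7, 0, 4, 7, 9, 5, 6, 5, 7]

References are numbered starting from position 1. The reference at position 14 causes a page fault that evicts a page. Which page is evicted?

4

pos 1: 5: miss, frames [5]
pos 2: 7: miss, frames [5, 7]
pos 3: 4: miss, frames [5, 7, 4]
pos 4: 5: hit
pos 5: 7: hit
pos 6: 0: miss, frames [4, 5, 7, 0]
pos 7: 5: hit
pos 8: 7: hit
pos 9: 0: hit
pos 10: 4: hit
pos 11: 7: hit
pos 12: 9: miss, evict 5, frames [0, 4, 7, 9]
pos 13: 5: miss, evict 0, frames [4, 7, 9, 5]
pos 14: 6: miss, evict 4, frames [7, 9, 5, 6]
At position 14, page 4 is evicted.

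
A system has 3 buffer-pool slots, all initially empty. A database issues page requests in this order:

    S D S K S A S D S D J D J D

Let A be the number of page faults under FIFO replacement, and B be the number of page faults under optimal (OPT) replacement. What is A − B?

Under FIFO: F F . F . F F F . . F . . . → 7 faults.
Under OPT: F F . F . F . . . . F . . . → 5 faults.
A − B = 7 − 5 = 2.

2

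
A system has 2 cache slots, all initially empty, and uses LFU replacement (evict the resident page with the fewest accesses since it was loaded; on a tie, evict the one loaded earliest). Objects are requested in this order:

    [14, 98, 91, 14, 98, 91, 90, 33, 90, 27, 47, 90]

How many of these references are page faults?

10

14 → miss, frames [14]
98 → miss, frames [14, 98]
91 → miss, evict 14, frames [98, 91]
14 → miss, evict 98, frames [91, 14]
98 → miss, evict 91, frames [14, 98]
91 → miss, evict 14, frames [98, 91]
90 → miss, evict 98, frames [91, 90]
33 → miss, evict 91, frames [90, 33]
90 → hit
27 → miss, evict 33, frames [90, 27]
47 → miss, evict 27, frames [90, 47]
90 → hit
Page faults: 10.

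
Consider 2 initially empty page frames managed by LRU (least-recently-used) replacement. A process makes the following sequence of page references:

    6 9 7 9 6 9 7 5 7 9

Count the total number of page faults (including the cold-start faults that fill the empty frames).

6 -> miss, frames [6]
9 -> miss, frames [6, 9]
7 -> miss, evict 6, frames [9, 7]
9 -> hit
6 -> miss, evict 7, frames [9, 6]
9 -> hit
7 -> miss, evict 6, frames [9, 7]
5 -> miss, evict 9, frames [7, 5]
7 -> hit
9 -> miss, evict 5, frames [7, 9]
Page faults: 7.

7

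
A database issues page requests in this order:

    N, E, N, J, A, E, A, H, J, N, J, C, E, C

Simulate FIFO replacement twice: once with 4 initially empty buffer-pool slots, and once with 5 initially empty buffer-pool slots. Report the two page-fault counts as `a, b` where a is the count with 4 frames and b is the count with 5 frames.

8, 6

4 frames: F F . F F . . F . F . F F . → 8 faults.
5 frames: F F . F F . . F . . . F . . → 6 faults.
6 < 8: adding a frame reduced faults, as is typical.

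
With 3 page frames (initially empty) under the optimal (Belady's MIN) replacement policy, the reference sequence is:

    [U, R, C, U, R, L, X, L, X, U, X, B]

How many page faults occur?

6

U -> fault, frames {U}
R -> fault, frames {U,R}
C -> fault, frames {U,R,C}
U -> hit
R -> hit
L -> fault, evict C, frames {U,R,L}
X -> fault, evict R, frames {U,L,X}
L -> hit
X -> hit
U -> hit
X -> hit
B -> fault, evict X, frames {U,L,B}
Page faults: 6.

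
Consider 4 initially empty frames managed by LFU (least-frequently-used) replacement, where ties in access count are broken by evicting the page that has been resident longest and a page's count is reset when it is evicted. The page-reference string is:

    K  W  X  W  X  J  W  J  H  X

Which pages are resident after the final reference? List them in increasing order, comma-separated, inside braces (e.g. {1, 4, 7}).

K -> miss, frames {K}
W -> miss, frames {K,W}
X -> miss, frames {K,W,X}
W -> hit
X -> hit
J -> miss, frames {K,W,X,J}
W -> hit
J -> hit
H -> miss, evict K, frames {W,X,J,H}
X -> hit

{H, J, W, X}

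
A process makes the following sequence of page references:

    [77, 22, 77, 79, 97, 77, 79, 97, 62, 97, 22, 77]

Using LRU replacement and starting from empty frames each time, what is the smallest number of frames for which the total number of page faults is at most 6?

5

f=1: 12 faults
f=2: 10 faults
f=3: 7 faults
f=4: 7 faults
f=5: 5 faults
Smallest f with faults ≤ 6 is 5.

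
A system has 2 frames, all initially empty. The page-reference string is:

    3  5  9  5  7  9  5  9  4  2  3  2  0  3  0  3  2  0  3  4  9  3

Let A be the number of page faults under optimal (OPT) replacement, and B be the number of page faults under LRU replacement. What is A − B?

-4

Under OPT: F F F . F . F . F F F . F . . . F . F F F . → 13 faults.
Under LRU: F F F . F F F . F F F . F F . . F F F F F F → 17 faults.
A − B = 13 − 17 = -4.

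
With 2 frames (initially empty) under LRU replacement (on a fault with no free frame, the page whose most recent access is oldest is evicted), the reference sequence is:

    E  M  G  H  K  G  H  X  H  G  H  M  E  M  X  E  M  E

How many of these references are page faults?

E: miss, frames {E}
M: miss, frames {E,M}
G: miss, evict E, frames {M,G}
H: miss, evict M, frames {G,H}
K: miss, evict G, frames {H,K}
G: miss, evict H, frames {K,G}
H: miss, evict K, frames {G,H}
X: miss, evict G, frames {H,X}
H: hit
G: miss, evict X, frames {H,G}
H: hit
M: miss, evict G, frames {H,M}
E: miss, evict H, frames {M,E}
M: hit
X: miss, evict E, frames {M,X}
E: miss, evict M, frames {X,E}
M: miss, evict X, frames {E,M}
E: hit
Page faults: 14.

14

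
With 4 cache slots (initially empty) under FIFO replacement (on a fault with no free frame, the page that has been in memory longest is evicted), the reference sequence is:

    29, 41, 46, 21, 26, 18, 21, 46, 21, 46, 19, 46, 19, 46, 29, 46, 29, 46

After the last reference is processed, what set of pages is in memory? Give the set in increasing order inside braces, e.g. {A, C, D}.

29 -> fault, frames (29)
41 -> fault, frames (29 41)
46 -> fault, frames (29 41 46)
21 -> fault, frames (29 41 46 21)
26 -> fault, evict 29, frames (41 46 21 26)
18 -> fault, evict 41, frames (46 21 26 18)
21 -> hit
46 -> hit
21 -> hit
46 -> hit
19 -> fault, evict 46, frames (21 26 18 19)
46 -> fault, evict 21, frames (26 18 19 46)
19 -> hit
46 -> hit
29 -> fault, evict 26, frames (18 19 46 29)
46 -> hit
29 -> hit
46 -> hit

{18, 19, 29, 46}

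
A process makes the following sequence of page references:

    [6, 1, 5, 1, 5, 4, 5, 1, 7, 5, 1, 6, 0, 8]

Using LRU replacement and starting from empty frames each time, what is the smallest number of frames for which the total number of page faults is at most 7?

f=1: 14 faults
f=2: 11 faults
f=3: 8 faults
f=4: 8 faults
f=5: 7 faults
f=6: 7 faults
f=7: 7 faults
Smallest f with faults ≤ 7 is 5.

5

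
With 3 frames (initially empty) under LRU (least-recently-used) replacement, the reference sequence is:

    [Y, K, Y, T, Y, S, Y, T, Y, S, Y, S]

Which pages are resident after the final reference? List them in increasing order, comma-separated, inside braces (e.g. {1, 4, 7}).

Y → fault, frames (Y)
K → fault, frames (Y K)
Y → hit
T → fault, frames (K Y T)
Y → hit
S → fault, evict K, frames (T Y S)
Y → hit
T → hit
Y → hit
S → hit
Y → hit
S → hit

{S, T, Y}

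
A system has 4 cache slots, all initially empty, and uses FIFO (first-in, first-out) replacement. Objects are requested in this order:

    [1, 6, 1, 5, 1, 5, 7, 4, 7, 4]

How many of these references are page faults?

1 → fault, frames {1}
6 → fault, frames {1,6}
1 → hit
5 → fault, frames {1,6,5}
1 → hit
5 → hit
7 → fault, frames {1,6,5,7}
4 → fault, evict 1, frames {6,5,7,4}
7 → hit
4 → hit
Page faults: 5.

5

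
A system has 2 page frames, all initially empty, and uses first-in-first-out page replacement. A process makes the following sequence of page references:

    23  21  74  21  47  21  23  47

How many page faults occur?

23 -> miss, frames (23)
21 -> miss, frames (23 21)
74 -> miss, evict 23, frames (21 74)
21 -> hit
47 -> miss, evict 21, frames (74 47)
21 -> miss, evict 74, frames (47 21)
23 -> miss, evict 47, frames (21 23)
47 -> miss, evict 21, frames (23 47)
Page faults: 7.

7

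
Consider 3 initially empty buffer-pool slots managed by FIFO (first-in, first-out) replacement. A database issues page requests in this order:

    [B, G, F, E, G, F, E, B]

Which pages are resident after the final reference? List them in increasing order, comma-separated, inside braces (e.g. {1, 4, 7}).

B → fault, frames (B)
G → fault, frames (B G)
F → fault, frames (B G F)
E → fault, evict B, frames (G F E)
G → hit
F → hit
E → hit
B → fault, evict G, frames (F E B)

{B, E, F}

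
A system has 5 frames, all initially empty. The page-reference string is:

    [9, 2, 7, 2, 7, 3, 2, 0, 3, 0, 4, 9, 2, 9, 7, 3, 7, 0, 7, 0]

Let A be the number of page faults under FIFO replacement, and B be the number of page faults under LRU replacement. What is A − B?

1

Under FIFO: F F F . . F . F . . F F F . F F . F . . → 11 faults.
Under LRU: F F F . . F . F . . F F . . F F . F . . → 10 faults.
A − B = 11 − 10 = 1.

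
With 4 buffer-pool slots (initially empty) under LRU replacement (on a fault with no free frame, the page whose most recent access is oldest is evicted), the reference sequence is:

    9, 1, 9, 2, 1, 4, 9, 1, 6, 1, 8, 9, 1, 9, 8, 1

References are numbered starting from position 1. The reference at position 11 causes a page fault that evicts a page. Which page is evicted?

4

pos 1: 9: fault, frames [9]
pos 2: 1: fault, frames [9, 1]
pos 3: 9: hit
pos 4: 2: fault, frames [1, 9, 2]
pos 5: 1: hit
pos 6: 4: fault, frames [9, 2, 1, 4]
pos 7: 9: hit
pos 8: 1: hit
pos 9: 6: fault, evict 2, frames [4, 9, 1, 6]
pos 10: 1: hit
pos 11: 8: fault, evict 4, frames [9, 6, 1, 8]
At position 11, page 4 is evicted.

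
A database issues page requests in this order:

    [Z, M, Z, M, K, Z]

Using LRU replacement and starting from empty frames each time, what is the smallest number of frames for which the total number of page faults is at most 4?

2

f=1: 6 faults
f=2: 4 faults
f=3: 3 faults
Smallest f with faults ≤ 4 is 2.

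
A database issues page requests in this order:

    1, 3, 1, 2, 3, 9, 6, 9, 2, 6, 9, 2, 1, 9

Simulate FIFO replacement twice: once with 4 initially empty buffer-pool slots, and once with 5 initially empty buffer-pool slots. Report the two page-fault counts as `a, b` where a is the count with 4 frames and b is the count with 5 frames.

4 frames: F F . F . F F . . . . . F . → 6 faults.
5 frames: F F . F . F F . . . . . . . → 5 faults.
5 < 6: adding a frame reduced faults, as is typical.

6, 5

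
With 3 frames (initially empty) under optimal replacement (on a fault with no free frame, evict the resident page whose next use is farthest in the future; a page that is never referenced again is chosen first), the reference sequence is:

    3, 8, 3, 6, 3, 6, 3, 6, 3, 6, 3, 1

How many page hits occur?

3 → miss, frames {3}
8 → miss, frames {3,8}
3 → hit
6 → miss, frames {3,8,6}
3 → hit
6 → hit
3 → hit
6 → hit
3 → hit
6 → hit
3 → hit
1 → miss, evict 6, frames {3,8,1}
Hits: 8.

8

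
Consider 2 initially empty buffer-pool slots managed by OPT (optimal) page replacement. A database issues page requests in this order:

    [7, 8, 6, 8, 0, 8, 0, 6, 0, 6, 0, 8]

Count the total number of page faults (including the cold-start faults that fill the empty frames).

7: miss, frames {7}
8: miss, frames {7,8}
6: miss, evict 7, frames {8,6}
8: hit
0: miss, evict 6, frames {8,0}
8: hit
0: hit
6: miss, evict 8, frames {0,6}
0: hit
6: hit
0: hit
8: miss, evict 6, frames {0,8}
Page faults: 6.

6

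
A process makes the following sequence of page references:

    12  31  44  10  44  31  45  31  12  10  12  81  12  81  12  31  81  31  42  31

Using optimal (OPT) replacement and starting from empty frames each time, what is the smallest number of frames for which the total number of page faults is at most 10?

3

f=1: 20 faults
f=2: 11 faults
f=3: 8 faults
f=4: 7 faults
f=5: 7 faults
f=6: 7 faults
f=7: 7 faults
Smallest f with faults ≤ 10 is 3.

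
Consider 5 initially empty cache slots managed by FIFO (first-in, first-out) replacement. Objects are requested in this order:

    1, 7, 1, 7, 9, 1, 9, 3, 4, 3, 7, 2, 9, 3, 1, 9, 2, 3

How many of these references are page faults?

7

1 -> miss, frames [1]
7 -> miss, frames [1, 7]
1 -> hit
7 -> hit
9 -> miss, frames [1, 7, 9]
1 -> hit
9 -> hit
3 -> miss, frames [1, 7, 9, 3]
4 -> miss, frames [1, 7, 9, 3, 4]
3 -> hit
7 -> hit
2 -> miss, evict 1, frames [7, 9, 3, 4, 2]
9 -> hit
3 -> hit
1 -> miss, evict 7, frames [9, 3, 4, 2, 1]
9 -> hit
2 -> hit
3 -> hit
Page faults: 7.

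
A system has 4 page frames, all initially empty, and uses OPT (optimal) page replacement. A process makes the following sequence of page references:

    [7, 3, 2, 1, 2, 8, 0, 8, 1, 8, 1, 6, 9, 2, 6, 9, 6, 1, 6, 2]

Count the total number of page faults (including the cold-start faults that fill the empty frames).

8

7: miss, frames {7}
3: miss, frames {7,3}
2: miss, frames {7,3,2}
1: miss, frames {7,3,2,1}
2: hit
8: miss, evict 3, frames {7,2,1,8}
0: miss, evict 7, frames {2,1,8,0}
8: hit
1: hit
8: hit
1: hit
6: miss, evict 0, frames {2,1,8,6}
9: miss, evict 8, frames {2,1,6,9}
2: hit
6: hit
9: hit
6: hit
1: hit
6: hit
2: hit
Page faults: 8.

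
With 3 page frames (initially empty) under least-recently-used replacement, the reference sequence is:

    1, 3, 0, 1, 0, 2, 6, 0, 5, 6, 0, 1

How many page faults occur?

1: fault, frames {1}
3: fault, frames {1,3}
0: fault, frames {1,3,0}
1: hit
0: hit
2: fault, evict 3, frames {1,0,2}
6: fault, evict 1, frames {0,2,6}
0: hit
5: fault, evict 2, frames {6,0,5}
6: hit
0: hit
1: fault, evict 5, frames {6,0,1}
Page faults: 7.

7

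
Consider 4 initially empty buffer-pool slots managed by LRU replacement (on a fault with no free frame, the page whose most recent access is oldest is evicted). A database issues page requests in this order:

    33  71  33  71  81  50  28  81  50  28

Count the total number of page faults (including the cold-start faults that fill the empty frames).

33 → miss, frames [33]
71 → miss, frames [33, 71]
33 → hit
71 → hit
81 → miss, frames [33, 71, 81]
50 → miss, frames [33, 71, 81, 50]
28 → miss, evict 33, frames [71, 81, 50, 28]
81 → hit
50 → hit
28 → hit
Page faults: 5.

5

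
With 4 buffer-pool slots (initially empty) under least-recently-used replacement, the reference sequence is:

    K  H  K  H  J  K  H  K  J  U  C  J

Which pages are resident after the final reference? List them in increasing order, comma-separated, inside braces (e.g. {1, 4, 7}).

K → fault, frames (K)
H → fault, frames (K H)
K → hit
H → hit
J → fault, frames (K H J)
K → hit
H → hit
K → hit
J → hit
U → fault, frames (H K J U)
C → fault, evict H, frames (K J U C)
J → hit

{C, J, K, U}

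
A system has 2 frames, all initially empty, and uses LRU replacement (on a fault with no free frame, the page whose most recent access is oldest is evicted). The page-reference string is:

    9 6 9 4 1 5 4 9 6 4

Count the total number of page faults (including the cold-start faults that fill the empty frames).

9

9: fault, frames (9)
6: fault, frames (9 6)
9: hit
4: fault, evict 6, frames (9 4)
1: fault, evict 9, frames (4 1)
5: fault, evict 4, frames (1 5)
4: fault, evict 1, frames (5 4)
9: fault, evict 5, frames (4 9)
6: fault, evict 4, frames (9 6)
4: fault, evict 9, frames (6 4)
Page faults: 9.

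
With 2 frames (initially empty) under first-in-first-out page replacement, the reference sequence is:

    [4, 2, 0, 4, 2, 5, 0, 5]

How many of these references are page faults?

7

4 -> miss, frames {4}
2 -> miss, frames {4,2}
0 -> miss, evict 4, frames {2,0}
4 -> miss, evict 2, frames {0,4}
2 -> miss, evict 0, frames {4,2}
5 -> miss, evict 4, frames {2,5}
0 -> miss, evict 2, frames {5,0}
5 -> hit
Page faults: 7.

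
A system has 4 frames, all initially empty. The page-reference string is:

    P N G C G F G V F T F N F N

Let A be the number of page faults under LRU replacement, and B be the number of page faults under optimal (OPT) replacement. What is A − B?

1

Under LRU: F F F F . F . F . F . F . . → 8 faults.
Under OPT: F F F F . F . F . F . . . . → 7 faults.
A − B = 8 − 7 = 1.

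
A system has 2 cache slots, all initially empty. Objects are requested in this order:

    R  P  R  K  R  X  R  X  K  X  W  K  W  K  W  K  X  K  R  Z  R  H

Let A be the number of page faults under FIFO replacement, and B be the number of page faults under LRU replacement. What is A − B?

1

Under FIFO: F F . F F F . . F . F . . . . . F F F F . F → 12 faults.
Under LRU: F F . F . F . . F . F F . . . . F . F F . F → 11 faults.
A − B = 12 − 11 = 1.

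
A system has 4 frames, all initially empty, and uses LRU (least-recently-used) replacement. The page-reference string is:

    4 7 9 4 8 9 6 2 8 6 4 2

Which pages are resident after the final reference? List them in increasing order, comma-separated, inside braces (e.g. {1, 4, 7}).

4: miss, frames (4)
7: miss, frames (4 7)
9: miss, frames (4 7 9)
4: hit
8: miss, frames (7 9 4 8)
9: hit
6: miss, evict 7, frames (4 8 9 6)
2: miss, evict 4, frames (8 9 6 2)
8: hit
6: hit
4: miss, evict 9, frames (2 8 6 4)
2: hit

{2, 4, 6, 8}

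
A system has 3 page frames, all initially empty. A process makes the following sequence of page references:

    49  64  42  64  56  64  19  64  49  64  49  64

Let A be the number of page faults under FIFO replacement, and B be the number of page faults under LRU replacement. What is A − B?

Under FIFO: F F F . F . F F F . . . → 7 faults.
Under LRU: F F F . F . F . F . . . → 6 faults.
A − B = 7 − 6 = 1.

1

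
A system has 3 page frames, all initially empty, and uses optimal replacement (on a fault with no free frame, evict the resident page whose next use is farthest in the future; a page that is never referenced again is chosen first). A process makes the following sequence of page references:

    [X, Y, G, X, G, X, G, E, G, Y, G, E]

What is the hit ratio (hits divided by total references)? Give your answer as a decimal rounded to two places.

X: miss, frames {X}
Y: miss, frames {X,Y}
G: miss, frames {X,Y,G}
X: hit
G: hit
X: hit
G: hit
E: miss, evict X, frames {Y,G,E}
G: hit
Y: hit
G: hit
E: hit
Hits: 8 of 12 references → 8/12 = 0.6667.

0.67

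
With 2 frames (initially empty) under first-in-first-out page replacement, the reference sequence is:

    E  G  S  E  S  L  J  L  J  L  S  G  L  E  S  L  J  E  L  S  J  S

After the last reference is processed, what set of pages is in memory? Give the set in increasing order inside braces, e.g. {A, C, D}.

{J, S}

E: miss, frames (E)
G: miss, frames (E G)
S: miss, evict E, frames (G S)
E: miss, evict G, frames (S E)
S: hit
L: miss, evict S, frames (E L)
J: miss, evict E, frames (L J)
L: hit
J: hit
L: hit
S: miss, evict L, frames (J S)
G: miss, evict J, frames (S G)
L: miss, evict S, frames (G L)
E: miss, evict G, frames (L E)
S: miss, evict L, frames (E S)
L: miss, evict E, frames (S L)
J: miss, evict S, frames (L J)
E: miss, evict L, frames (J E)
L: miss, evict J, frames (E L)
S: miss, evict E, frames (L S)
J: miss, evict L, frames (S J)
S: hit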